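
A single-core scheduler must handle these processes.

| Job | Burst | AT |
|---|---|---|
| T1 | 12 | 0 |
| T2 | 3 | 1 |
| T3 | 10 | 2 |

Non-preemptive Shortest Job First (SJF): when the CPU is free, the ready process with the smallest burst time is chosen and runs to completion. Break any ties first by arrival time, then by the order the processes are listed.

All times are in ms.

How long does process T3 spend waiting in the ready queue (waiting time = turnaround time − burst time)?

Schedule: | T1 0-12 | T2 12-15 | T3 15-25 |
Completion: T1=12  T2=15  T3=25
Waiting(T3) = turnaround − burst = 23 − 10 = 13

13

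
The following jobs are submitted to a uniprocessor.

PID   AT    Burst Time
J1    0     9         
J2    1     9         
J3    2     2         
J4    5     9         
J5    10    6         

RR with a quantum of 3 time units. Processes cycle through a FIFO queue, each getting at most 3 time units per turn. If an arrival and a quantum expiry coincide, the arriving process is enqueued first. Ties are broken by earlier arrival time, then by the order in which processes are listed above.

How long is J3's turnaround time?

6

Timeline: | J1 0-3 | J2 3-6 | J3 6-8 | J1 8-11 | J4 11-14 | J2 14-17 | J5 17-20 | J1 20-23 | J4 23-26 | J2 26-29 | J5 29-32 | J4 32-35 |
Completion: J1=23  J2=29  J3=8  J4=35  J5=32
Turnaround(J3) = completion − arrival = 8 − 2 = 6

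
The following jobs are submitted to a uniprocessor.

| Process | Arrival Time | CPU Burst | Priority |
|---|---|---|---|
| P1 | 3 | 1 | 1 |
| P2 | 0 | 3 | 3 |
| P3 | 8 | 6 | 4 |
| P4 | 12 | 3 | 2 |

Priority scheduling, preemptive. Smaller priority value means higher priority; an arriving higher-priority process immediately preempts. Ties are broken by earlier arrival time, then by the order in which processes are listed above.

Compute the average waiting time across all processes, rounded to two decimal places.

0.75

Gantt: | P2 0-3 | P1 3-4 | idle 4-8 | P3 8-12 | P4 12-15 | P3 15-17 |
Completion: P1=4  P2=3  P3=17  P4=15
Turnaround (C−A): P1=1  P2=3  P3=9  P4=3
Waiting times: P1=0, P2=0, P3=3, P4=0
Average waiting = (0+0+3+0) / 4 = 3/4 = 0.75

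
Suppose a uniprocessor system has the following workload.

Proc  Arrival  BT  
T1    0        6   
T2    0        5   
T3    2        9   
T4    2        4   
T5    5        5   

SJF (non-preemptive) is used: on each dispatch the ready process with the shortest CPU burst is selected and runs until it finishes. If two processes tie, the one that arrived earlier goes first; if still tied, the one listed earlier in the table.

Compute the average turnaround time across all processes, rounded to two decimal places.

Timeline: | T2 0-5 | T4 5-9 | T5 9-14 | T1 14-20 | T3 20-29 |
Completion: T1=20  T2=5  T3=29  T4=9  T5=14
Turnaround (C−A): T1=20  T2=5  T3=27  T4=7  T5=9
Turnaround times: T1=20, T2=5, T3=27, T4=7, T5=9
Average turnaround = (20+5+27+7+9) / 5 = 68/5 = 13.60

13.60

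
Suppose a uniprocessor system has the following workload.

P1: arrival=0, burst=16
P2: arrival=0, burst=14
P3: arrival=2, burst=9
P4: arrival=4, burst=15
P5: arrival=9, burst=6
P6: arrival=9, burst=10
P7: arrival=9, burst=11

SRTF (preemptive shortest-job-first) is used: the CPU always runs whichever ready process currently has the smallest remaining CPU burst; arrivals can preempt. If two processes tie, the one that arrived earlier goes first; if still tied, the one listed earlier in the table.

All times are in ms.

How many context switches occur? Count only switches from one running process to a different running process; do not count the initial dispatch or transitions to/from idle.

7

Gantt: | P2 0-2 | P3 2-11 | P5 11-17 | P6 17-27 | P7 27-38 | P2 38-50 | P4 50-65 | P1 65-81 |
Completion: P1=81  P2=50  P3=11  P4=65  P5=17  P6=27  P7=38
Turnaround (C−A): P1=81  P2=50  P3=9  P4=61  P5=8  P6=18  P7=29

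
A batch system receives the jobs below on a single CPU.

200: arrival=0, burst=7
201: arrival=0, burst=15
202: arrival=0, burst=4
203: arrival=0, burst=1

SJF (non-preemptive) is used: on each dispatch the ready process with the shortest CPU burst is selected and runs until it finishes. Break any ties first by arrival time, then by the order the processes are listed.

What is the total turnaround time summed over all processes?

45

Timeline: | 203 0-1 | 202 1-5 | 200 5-12 | 201 12-27 |
Completion: 200=12  201=27  202=5  203=1
Turnaround (C−A): 200=12  201=27  202=5  203=1
Turnaround = completion − arrival: 200=12, 201=27, 202=5, 203=1
Total turnaround = 12 + 27 + 5 + 1 = 45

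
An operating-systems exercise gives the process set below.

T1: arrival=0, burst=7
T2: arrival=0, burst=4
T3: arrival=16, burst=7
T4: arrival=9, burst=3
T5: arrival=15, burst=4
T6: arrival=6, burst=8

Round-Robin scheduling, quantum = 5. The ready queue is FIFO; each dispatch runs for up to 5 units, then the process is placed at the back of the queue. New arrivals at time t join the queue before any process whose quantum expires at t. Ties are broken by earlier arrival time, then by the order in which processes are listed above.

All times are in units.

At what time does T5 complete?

23

Gantt: | T1 0-5 | T2 5-9 | T1 9-11 | T6 11-16 | T4 16-19 | T5 19-23 | T3 23-28 | T6 28-31 | T3 31-33 |
Completion: T1=11  T2=9  T3=33  T4=19  T5=23  T6=31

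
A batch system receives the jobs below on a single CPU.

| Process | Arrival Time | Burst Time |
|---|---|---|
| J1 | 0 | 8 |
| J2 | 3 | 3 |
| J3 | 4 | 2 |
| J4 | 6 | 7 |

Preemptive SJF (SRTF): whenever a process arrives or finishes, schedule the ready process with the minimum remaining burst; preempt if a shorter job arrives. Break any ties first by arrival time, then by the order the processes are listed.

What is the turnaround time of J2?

3

Gantt: | J1 0-3 | J2 3-6 | J3 6-8 | J1 8-13 | J4 13-20 |
Completion: J1=13  J2=6  J3=8  J4=20
Turnaround (C−A): J1=13  J2=3  J3=4  J4=14
Turnaround(J2) = completion − arrival = 6 − 3 = 3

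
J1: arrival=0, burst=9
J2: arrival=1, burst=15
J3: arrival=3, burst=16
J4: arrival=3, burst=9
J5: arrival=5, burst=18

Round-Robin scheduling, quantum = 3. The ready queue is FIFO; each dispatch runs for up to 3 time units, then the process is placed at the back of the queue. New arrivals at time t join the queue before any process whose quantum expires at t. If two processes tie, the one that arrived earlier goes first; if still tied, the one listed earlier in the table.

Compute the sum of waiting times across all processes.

181

Gantt: | J1 0-3 | J2 3-6 | J3 6-9 | J4 9-12 | J1 12-15 | J5 15-18 | J2 18-21 | J3 21-24 | J4 24-27 | J1 27-30 | J5 30-33 | J2 33-36 | J3 36-39 | J4 39-42 | J5 42-45 | J2 45-48 | J3 48-51 | J5 51-54 | J2 54-57 | J3 57-60 | J5 60-63 | J3 63-64 | J5 64-67 |
Completion: J1=30  J2=57  J3=64  J4=42  J5=67
Turnaround (C−A): J1=30  J2=56  J3=61  J4=39  J5=62
Waiting = turnaround − burst: J1=21, J2=41, J3=45, J4=30, J5=44
Total waiting = 21 + 41 + 45 + 30 + 44 = 181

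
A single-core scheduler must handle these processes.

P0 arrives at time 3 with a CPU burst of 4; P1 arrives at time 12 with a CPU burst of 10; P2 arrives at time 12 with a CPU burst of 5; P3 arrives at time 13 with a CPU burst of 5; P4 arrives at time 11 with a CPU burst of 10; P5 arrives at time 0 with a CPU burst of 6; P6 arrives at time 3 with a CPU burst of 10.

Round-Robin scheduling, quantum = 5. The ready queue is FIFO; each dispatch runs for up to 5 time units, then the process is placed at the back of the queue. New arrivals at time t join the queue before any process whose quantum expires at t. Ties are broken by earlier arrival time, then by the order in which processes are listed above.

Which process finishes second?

Gantt: | P5 0-5 | P0 5-9 | P6 9-14 | P5 14-15 | P4 15-20 | P1 20-25 | P2 25-30 | P3 30-35 | P6 35-40 | P4 40-45 | P1 45-50 |
Completion: P0=9  P1=50  P2=30  P3=35  P4=45  P5=15  P6=40
Turnaround (C−A): P0=6  P1=38  P2=18  P3=22  P4=34  P5=15  P6=37
Finish order: P0 → P5 → P2 → P3 → P6 → P4 → P1

P5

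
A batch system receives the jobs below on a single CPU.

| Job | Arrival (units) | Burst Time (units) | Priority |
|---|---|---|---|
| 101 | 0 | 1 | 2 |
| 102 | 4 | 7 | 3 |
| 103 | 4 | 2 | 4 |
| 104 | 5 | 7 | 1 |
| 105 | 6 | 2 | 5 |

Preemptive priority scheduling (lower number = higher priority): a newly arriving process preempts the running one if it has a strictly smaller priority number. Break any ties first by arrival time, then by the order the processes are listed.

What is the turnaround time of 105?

16

Gantt: | 101 0-1 | idle 1-4 | 102 4-5 | 104 5-12 | 102 12-18 | 103 18-20 | 105 20-22 |
Completion: 101=1  102=18  103=20  104=12  105=22
Turnaround (C−A): 101=1  102=14  103=16  104=7  105=16
Turnaround(105) = completion − arrival = 22 − 6 = 16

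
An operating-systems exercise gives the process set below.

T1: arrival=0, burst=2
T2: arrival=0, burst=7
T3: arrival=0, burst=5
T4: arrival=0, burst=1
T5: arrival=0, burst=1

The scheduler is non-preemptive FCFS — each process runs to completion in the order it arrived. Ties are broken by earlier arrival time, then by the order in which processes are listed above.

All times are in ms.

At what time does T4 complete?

15

Timeline: | T1 0-2 | T2 2-9 | T3 9-14 | T4 14-15 | T5 15-16 |
Completion: T1=2  T2=9  T3=14  T4=15  T5=16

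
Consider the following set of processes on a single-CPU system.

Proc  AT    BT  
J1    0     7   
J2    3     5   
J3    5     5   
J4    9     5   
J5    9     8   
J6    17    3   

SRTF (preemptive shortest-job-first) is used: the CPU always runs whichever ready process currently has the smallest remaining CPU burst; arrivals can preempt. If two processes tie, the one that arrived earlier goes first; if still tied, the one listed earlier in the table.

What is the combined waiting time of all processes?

Gantt: | J1 0-7 | J2 7-12 | J3 12-17 | J6 17-20 | J4 20-25 | J5 25-33 |
Completion: J1=7  J2=12  J3=17  J4=25  J5=33  J6=20
Waiting = turnaround − burst: J1=0, J2=4, J3=7, J4=11, J5=16, J6=0
Total waiting = 0 + 4 + 7 + 11 + 16 + 0 = 38

38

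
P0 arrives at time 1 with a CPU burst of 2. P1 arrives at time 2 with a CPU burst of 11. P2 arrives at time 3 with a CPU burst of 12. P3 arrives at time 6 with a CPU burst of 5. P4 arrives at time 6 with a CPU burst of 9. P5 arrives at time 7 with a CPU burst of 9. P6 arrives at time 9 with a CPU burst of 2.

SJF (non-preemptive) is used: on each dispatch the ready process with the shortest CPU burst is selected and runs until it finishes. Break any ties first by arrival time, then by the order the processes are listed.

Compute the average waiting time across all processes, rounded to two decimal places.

12.86

Gantt: | idle 0-1 | P0 1-3 | P1 3-14 | P6 14-16 | P3 16-21 | P4 21-30 | P5 30-39 | P2 39-51 |
Completion: P0=3  P1=14  P2=51  P3=21  P4=30  P5=39  P6=16
Turnaround (C−A): P0=2  P1=12  P2=48  P3=15  P4=24  P5=32  P6=7
Waiting times: P0=0, P1=1, P2=36, P3=10, P4=15, P5=23, P6=5
Average waiting = (0+1+36+10+15+23+5) / 7 = 90/7 = 12.86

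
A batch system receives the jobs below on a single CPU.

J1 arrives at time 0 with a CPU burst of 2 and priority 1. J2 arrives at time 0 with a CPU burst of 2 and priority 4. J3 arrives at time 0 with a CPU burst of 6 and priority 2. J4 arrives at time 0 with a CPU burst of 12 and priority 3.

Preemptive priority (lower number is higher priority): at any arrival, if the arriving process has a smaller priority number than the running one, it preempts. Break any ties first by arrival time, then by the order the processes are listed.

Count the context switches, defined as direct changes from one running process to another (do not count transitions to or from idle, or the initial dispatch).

Schedule: | J1 0-2 | J3 2-8 | J4 8-20 | J2 20-22 |
Completion: J1=2  J2=22  J3=8  J4=20

3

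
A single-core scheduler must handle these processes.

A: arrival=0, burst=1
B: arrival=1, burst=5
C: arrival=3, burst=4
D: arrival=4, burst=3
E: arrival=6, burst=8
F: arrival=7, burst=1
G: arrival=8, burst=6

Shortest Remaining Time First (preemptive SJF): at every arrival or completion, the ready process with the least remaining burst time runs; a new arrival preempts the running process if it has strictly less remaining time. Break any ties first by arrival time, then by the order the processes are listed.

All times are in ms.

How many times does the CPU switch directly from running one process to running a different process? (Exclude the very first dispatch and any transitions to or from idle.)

Gantt: | A 0-1 | B 1-6 | D 6-7 | F 7-8 | D 8-10 | C 10-14 | G 14-20 | E 20-28 |
Completion: A=1  B=6  C=14  D=10  E=28  F=8  G=20
Turnaround (C−A): A=1  B=5  C=11  D=6  E=22  F=1  G=12

7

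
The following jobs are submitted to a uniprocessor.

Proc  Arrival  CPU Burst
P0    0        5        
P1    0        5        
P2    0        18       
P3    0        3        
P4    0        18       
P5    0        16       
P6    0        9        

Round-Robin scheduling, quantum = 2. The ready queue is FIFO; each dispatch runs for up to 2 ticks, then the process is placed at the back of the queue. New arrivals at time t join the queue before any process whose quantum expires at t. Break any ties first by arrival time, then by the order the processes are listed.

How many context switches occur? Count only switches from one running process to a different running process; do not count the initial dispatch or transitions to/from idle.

Timeline: | P0 0-2 | P1 2-4 | P2 4-6 | P3 6-8 | P4 8-10 | P5 10-12 | P6 12-14 | P0 14-16 | P1 16-18 | P2 18-20 | P3 20-21 | P4 21-23 | P5 23-25 | P6 25-27 | P0 27-28 | P1 28-29 | P2 29-31 | P4 31-33 | P5 33-35 | P6 35-37 | P2 37-39 | P4 39-41 | P5 41-43 | P6 43-45 | P2 45-47 | P4 47-49 | P5 49-51 | P6 51-52 | P2 52-54 | P4 54-56 | P5 56-58 | P2 58-60 | P4 60-62 | P5 62-64 | P2 64-66 | P4 66-68 | P5 68-70 | P2 70-72 | P4 72-74 |
Completion: P0=28  P1=29  P2=72  P3=21  P4=74  P5=70  P6=52
Turnaround (C−A): P0=28  P1=29  P2=72  P3=21  P4=74  P5=70  P6=52

38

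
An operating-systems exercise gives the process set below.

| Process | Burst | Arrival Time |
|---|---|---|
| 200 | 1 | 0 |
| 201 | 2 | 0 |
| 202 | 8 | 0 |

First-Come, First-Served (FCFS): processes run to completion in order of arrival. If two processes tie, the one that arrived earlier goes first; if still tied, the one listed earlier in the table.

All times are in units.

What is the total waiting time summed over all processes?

4

Timeline: | 200 0-1 | 201 1-3 | 202 3-11 |
Completion: 200=1  201=3  202=11
Turnaround (C−A): 200=1  201=3  202=11
Waiting = turnaround − burst: 200=0, 201=1, 202=3
Total waiting = 0 + 1 + 3 = 4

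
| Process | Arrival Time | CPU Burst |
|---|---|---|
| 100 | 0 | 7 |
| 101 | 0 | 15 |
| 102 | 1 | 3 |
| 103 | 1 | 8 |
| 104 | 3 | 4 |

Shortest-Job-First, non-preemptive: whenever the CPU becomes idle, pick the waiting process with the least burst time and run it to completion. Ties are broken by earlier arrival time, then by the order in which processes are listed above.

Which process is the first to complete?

Schedule: | 100 0-7 | 102 7-10 | 104 10-14 | 103 14-22 | 101 22-37 |
Completion: 100=7  101=37  102=10  103=22  104=14
Finish order: 100 → 102 → 104 → 103 → 101

100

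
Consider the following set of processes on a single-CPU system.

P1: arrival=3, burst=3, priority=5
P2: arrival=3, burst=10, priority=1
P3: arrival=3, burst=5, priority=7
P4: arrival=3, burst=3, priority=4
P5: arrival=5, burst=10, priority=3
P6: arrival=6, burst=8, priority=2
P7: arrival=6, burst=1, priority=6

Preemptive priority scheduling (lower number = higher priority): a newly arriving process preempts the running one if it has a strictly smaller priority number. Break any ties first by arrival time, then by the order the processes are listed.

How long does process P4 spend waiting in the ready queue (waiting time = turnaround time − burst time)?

28

Gantt: | idle 0-3 | P2 3-13 | P6 13-21 | P5 21-31 | P4 31-34 | P1 34-37 | P7 37-38 | P3 38-43 |
Completion: P1=37  P2=13  P3=43  P4=34  P5=31  P6=21  P7=38
Turnaround (C−A): P1=34  P2=10  P3=40  P4=31  P5=26  P6=15  P7=32
Waiting(P4) = turnaround − burst = 31 − 3 = 28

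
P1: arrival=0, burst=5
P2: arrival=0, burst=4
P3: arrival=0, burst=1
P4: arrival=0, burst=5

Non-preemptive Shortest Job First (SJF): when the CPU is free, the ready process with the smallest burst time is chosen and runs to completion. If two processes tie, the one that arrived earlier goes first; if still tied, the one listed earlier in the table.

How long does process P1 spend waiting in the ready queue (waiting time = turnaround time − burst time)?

5

Schedule: | P3 0-1 | P2 1-5 | P1 5-10 | P4 10-15 |
Completion: P1=10  P2=5  P3=1  P4=15
Turnaround (C−A): P1=10  P2=5  P3=1  P4=15
Waiting(P1) = turnaround − burst = 10 − 5 = 5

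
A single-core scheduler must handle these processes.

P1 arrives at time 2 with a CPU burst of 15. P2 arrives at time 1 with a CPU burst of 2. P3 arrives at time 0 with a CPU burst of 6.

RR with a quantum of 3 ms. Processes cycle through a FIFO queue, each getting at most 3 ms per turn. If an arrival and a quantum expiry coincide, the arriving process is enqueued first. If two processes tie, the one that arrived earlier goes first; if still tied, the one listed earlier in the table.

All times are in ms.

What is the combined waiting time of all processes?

Timeline: | P3 0-3 | P2 3-5 | P1 5-8 | P3 8-11 | P1 11-23 |
Completion: P1=23  P2=5  P3=11
Turnaround (C−A): P1=21  P2=4  P3=11
Waiting = turnaround − burst: P1=6, P2=2, P3=5
Total waiting = 6 + 2 + 5 = 13

13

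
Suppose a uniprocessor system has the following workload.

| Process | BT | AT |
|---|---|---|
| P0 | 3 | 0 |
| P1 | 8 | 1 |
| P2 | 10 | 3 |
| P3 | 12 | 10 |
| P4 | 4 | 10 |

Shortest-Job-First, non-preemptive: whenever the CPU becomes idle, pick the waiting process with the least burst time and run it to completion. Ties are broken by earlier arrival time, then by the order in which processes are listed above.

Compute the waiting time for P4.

1

Gantt: | P0 0-3 | P1 3-11 | P4 11-15 | P2 15-25 | P3 25-37 |
Completion: P0=3  P1=11  P2=25  P3=37  P4=15
Turnaround (C−A): P0=3  P1=10  P2=22  P3=27  P4=5
Waiting(P4) = turnaround − burst = 5 − 4 = 1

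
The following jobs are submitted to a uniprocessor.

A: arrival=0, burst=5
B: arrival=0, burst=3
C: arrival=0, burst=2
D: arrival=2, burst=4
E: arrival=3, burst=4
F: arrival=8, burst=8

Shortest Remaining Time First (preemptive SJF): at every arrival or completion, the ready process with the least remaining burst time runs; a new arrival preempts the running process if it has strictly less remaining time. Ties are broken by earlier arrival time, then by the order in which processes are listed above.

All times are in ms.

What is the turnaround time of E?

10

Timeline: | C 0-2 | B 2-5 | D 5-9 | E 9-13 | A 13-18 | F 18-26 |
Completion: A=18  B=5  C=2  D=9  E=13  F=26
Turnaround (C−A): A=18  B=5  C=2  D=7  E=10  F=18
Turnaround(E) = completion − arrival = 13 − 3 = 10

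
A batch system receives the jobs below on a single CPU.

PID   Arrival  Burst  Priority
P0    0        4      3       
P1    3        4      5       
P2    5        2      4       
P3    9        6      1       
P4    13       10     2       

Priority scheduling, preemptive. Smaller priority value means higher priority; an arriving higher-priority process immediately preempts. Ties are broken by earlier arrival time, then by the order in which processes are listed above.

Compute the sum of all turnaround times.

47

Timeline: | P0 0-4 | P1 4-5 | P2 5-7 | P1 7-9 | P3 9-15 | P4 15-25 | P1 25-26 |
Completion: P0=4  P1=26  P2=7  P3=15  P4=25
Turnaround = completion − arrival: P0=4, P1=23, P2=2, P3=6, P4=12
Total turnaround = 4 + 23 + 2 + 6 + 12 = 47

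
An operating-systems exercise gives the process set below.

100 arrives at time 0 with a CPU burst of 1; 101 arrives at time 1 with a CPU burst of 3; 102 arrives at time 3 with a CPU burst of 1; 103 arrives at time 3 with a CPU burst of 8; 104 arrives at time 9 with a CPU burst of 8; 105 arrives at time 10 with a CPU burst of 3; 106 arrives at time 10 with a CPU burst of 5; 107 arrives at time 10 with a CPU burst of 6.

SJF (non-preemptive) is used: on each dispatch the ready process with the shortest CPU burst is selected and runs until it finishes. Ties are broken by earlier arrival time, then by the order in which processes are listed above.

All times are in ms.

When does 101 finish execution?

Gantt: | 100 0-1 | 101 1-4 | 102 4-5 | 103 5-13 | 105 13-16 | 106 16-21 | 107 21-27 | 104 27-35 |
Completion: 100=1  101=4  102=5  103=13  104=35  105=16  106=21  107=27

4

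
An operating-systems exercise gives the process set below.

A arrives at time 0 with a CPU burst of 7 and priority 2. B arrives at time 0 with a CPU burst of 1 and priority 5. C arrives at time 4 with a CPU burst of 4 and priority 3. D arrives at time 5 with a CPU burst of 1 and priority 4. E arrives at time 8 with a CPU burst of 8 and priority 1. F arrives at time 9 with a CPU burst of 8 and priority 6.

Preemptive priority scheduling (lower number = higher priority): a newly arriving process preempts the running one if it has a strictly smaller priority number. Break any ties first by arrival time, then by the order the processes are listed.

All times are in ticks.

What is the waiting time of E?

Gantt: | A 0-7 | C 7-8 | E 8-16 | C 16-19 | D 19-20 | B 20-21 | F 21-29 |
Completion: A=7  B=21  C=19  D=20  E=16  F=29
Turnaround (C−A): A=7  B=21  C=15  D=15  E=8  F=20
Waiting(E) = turnaround − burst = 8 − 8 = 0

0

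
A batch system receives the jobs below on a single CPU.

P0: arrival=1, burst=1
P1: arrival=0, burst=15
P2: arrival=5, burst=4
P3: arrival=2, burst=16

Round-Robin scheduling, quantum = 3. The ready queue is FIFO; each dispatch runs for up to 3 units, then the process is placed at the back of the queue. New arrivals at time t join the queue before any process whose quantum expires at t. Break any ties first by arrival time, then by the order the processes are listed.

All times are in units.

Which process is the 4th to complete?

P3

Schedule: | P1 0-3 | P0 3-4 | P3 4-7 | P1 7-10 | P2 10-13 | P3 13-16 | P1 16-19 | P2 19-20 | P3 20-23 | P1 23-26 | P3 26-29 | P1 29-32 | P3 32-36 |
Completion: P0=4  P1=32  P2=20  P3=36
Turnaround (C−A): P0=3  P1=32  P2=15  P3=34
Finish order: P0 → P2 → P1 → P3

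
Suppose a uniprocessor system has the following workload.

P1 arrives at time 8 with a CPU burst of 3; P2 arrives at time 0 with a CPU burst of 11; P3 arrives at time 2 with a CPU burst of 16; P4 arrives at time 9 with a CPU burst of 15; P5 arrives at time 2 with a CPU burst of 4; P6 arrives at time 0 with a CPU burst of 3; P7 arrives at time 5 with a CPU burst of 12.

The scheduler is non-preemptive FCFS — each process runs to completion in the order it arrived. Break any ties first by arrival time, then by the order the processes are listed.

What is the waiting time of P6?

Gantt: | P2 0-11 | P6 11-14 | P3 14-30 | P5 30-34 | P7 34-46 | P1 46-49 | P4 49-64 |
Completion: P1=49  P2=11  P3=30  P4=64  P5=34  P6=14  P7=46
Turnaround (C−A): P1=41  P2=11  P3=28  P4=55  P5=32  P6=14  P7=41
Waiting(P6) = turnaround − burst = 14 − 3 = 11

11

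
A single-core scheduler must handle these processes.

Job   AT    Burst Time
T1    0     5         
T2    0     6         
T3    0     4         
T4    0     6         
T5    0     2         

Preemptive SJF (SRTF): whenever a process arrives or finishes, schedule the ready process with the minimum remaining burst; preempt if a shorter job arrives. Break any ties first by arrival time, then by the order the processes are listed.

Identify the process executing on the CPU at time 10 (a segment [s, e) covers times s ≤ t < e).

Gantt: | T5 0-2 | T3 2-6 | T1 6-11 | T2 11-17 | T4 17-23 |
Completion: T1=11  T2=17  T3=6  T4=23  T5=2

T1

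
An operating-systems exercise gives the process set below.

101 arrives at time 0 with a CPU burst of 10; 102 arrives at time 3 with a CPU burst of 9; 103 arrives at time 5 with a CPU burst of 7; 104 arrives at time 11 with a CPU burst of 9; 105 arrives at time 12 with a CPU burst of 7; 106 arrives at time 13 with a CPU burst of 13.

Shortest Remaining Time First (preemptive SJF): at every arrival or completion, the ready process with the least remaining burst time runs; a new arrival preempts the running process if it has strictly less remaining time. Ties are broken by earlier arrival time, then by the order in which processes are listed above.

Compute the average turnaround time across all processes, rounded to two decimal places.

Schedule: | 101 0-10 | 103 10-17 | 105 17-24 | 102 24-33 | 104 33-42 | 106 42-55 |
Completion: 101=10  102=33  103=17  104=42  105=24  106=55
Turnaround (C−A): 101=10  102=30  103=12  104=31  105=12  106=42
Turnaround times: 101=10, 102=30, 103=12, 104=31, 105=12, 106=42
Average turnaround = (10+30+12+31+12+42) / 6 = 137/6 = 22.83

22.83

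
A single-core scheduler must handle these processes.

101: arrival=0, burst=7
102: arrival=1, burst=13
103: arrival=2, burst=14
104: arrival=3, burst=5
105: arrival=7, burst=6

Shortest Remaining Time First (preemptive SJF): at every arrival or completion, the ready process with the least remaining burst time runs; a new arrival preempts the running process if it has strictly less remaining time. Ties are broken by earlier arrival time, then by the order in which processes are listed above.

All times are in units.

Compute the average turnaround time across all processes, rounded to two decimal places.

Schedule: | 101 0-7 | 104 7-12 | 105 12-18 | 102 18-31 | 103 31-45 |
Completion: 101=7  102=31  103=45  104=12  105=18
Turnaround times: 101=7, 102=30, 103=43, 104=9, 105=11
Average turnaround = (7+30+43+9+11) / 5 = 100/5 = 20.00

20.00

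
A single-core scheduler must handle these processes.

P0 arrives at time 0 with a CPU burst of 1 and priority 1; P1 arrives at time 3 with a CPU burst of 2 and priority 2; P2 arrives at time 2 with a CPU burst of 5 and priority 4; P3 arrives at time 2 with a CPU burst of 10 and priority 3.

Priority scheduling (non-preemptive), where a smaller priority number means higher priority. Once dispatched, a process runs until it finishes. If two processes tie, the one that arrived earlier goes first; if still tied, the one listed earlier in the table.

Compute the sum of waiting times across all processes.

21

Timeline: | P0 0-1 | idle 1-2 | P3 2-12 | P1 12-14 | P2 14-19 |
Completion: P0=1  P1=14  P2=19  P3=12
Waiting = turnaround − burst: P0=0, P1=9, P2=12, P3=0
Total waiting = 0 + 9 + 12 + 0 = 21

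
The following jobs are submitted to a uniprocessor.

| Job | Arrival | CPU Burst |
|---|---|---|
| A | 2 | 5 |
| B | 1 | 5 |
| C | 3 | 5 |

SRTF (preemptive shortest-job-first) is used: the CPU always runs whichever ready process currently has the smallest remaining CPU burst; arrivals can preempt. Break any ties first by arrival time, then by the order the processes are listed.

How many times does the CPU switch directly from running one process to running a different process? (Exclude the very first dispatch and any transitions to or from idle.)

Schedule: | idle 0-1 | B 1-6 | A 6-11 | C 11-16 |
Completion: A=11  B=6  C=16

2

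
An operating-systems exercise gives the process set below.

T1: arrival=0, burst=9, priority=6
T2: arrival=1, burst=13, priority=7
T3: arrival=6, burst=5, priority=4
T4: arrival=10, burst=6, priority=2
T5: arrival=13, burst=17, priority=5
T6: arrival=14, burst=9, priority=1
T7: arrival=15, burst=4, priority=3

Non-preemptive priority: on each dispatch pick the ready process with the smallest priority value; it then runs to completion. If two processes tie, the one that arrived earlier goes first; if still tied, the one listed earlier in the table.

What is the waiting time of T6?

Schedule: | T1 0-9 | T3 9-14 | T6 14-23 | T4 23-29 | T7 29-33 | T5 33-50 | T2 50-63 |
Completion: T1=9  T2=63  T3=14  T4=29  T5=50  T6=23  T7=33
Waiting(T6) = turnaround − burst = 9 − 9 = 0

0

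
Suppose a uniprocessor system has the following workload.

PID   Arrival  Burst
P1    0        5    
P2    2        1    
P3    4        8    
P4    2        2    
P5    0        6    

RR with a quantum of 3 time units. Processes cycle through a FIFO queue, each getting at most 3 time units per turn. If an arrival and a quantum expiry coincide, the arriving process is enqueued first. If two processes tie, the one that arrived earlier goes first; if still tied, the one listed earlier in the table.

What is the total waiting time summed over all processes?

Schedule: | P1 0-3 | P5 3-6 | P2 6-7 | P4 7-9 | P1 9-11 | P3 11-14 | P5 14-17 | P3 17-22 |
Completion: P1=11  P2=7  P3=22  P4=9  P5=17
Turnaround (C−A): P1=11  P2=5  P3=18  P4=7  P5=17
Waiting = turnaround − burst: P1=6, P2=4, P3=10, P4=5, P5=11
Total waiting = 6 + 4 + 10 + 5 + 11 = 36

36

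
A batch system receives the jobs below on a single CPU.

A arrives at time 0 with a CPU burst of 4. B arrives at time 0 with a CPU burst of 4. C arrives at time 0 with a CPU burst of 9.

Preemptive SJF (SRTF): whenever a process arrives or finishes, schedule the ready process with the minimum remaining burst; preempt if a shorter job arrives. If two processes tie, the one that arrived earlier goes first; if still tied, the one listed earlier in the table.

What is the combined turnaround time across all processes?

29

Schedule: | A 0-4 | B 4-8 | C 8-17 |
Completion: A=4  B=8  C=17
Turnaround = completion − arrival: A=4, B=8, C=17
Total turnaround = 4 + 8 + 17 = 29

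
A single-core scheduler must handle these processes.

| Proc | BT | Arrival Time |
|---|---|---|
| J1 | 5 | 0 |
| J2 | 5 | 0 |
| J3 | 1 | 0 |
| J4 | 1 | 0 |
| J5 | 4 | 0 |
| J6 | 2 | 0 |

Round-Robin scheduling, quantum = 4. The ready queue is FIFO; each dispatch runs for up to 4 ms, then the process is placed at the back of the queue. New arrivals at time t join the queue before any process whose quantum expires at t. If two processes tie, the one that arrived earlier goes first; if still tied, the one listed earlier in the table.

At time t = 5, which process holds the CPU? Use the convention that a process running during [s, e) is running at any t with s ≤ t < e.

J2

Timeline: | J1 0-4 | J2 4-8 | J3 8-9 | J4 9-10 | J5 10-14 | J6 14-16 | J1 16-17 | J2 17-18 |
Completion: J1=17  J2=18  J3=9  J4=10  J5=14  J6=16
Turnaround (C−A): J1=17  J2=18  J3=9  J4=10  J5=14  J6=16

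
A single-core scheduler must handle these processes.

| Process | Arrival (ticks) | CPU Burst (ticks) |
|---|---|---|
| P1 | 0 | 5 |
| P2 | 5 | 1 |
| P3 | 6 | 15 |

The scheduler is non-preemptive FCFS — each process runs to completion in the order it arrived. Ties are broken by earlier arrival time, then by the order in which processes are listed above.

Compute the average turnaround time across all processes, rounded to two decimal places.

7.00

Timeline: | P1 0-5 | P2 5-6 | P3 6-21 |
Completion: P1=5  P2=6  P3=21
Turnaround (C−A): P1=5  P2=1  P3=15
Turnaround times: P1=5, P2=1, P3=15
Average turnaround = (5+1+15) / 3 = 21/3 = 7.00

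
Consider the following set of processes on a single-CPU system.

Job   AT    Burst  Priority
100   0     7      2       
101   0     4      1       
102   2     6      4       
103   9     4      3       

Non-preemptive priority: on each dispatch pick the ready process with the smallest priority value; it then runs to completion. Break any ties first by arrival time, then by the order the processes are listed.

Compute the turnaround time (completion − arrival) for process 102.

19

Gantt: | 101 0-4 | 100 4-11 | 103 11-15 | 102 15-21 |
Completion: 100=11  101=4  102=21  103=15
Turnaround(102) = completion − arrival = 21 − 2 = 19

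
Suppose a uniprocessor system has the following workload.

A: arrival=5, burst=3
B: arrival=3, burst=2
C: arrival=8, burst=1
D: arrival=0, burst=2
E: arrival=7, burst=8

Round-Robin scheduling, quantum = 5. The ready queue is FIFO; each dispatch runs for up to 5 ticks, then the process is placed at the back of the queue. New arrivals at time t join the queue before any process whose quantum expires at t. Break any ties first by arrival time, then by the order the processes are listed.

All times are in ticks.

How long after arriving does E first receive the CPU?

1

Gantt: | D 0-2 | idle 2-3 | B 3-5 | A 5-8 | E 8-13 | C 13-14 | E 14-17 |
Completion: A=8  B=5  C=14  D=2  E=17
Turnaround (C−A): A=3  B=2  C=6  D=2  E=10
Response(E) = first start − arrival = 8 − 7 = 1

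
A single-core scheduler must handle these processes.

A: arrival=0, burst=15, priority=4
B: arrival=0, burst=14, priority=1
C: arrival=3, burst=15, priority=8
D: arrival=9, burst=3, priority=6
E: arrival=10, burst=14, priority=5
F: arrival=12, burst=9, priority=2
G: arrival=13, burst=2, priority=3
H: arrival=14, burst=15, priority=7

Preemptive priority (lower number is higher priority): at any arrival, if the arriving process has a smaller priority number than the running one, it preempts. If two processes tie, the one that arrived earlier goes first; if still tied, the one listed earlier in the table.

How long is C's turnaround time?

Schedule: | B 0-14 | F 14-23 | G 23-25 | A 25-40 | E 40-54 | D 54-57 | H 57-72 | C 72-87 |
Completion: A=40  B=14  C=87  D=57  E=54  F=23  G=25  H=72
Turnaround(C) = completion − arrival = 87 − 3 = 84

84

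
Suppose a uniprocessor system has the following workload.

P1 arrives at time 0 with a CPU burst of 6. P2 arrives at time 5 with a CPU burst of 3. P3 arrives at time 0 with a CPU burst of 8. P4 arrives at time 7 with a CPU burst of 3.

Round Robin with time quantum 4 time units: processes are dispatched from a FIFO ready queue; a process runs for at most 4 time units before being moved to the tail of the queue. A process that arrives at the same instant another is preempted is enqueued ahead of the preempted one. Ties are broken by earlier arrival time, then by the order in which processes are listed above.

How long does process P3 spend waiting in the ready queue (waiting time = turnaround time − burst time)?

Timeline: | P1 0-4 | P3 4-8 | P1 8-10 | P2 10-13 | P4 13-16 | P3 16-20 |
Completion: P1=10  P2=13  P3=20  P4=16
Turnaround (C−A): P1=10  P2=8  P3=20  P4=9
Waiting(P3) = turnaround − burst = 20 − 8 = 12

12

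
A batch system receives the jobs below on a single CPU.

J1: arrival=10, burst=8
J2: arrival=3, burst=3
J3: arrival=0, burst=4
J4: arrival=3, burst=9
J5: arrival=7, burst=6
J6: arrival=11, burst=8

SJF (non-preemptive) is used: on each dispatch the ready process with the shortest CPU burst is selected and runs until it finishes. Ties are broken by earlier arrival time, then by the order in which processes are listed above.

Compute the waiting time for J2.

1

Schedule: | J3 0-4 | J2 4-7 | J5 7-13 | J1 13-21 | J6 21-29 | J4 29-38 |
Completion: J1=21  J2=7  J3=4  J4=38  J5=13  J6=29
Turnaround (C−A): J1=11  J2=4  J3=4  J4=35  J5=6  J6=18
Waiting(J2) = turnaround − burst = 4 − 3 = 1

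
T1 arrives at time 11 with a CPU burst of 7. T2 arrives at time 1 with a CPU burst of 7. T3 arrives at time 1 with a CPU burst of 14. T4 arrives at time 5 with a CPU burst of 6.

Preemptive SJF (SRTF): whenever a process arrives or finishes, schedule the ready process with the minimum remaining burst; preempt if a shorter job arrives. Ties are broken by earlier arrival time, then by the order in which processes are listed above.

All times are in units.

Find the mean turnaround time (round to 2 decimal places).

Gantt: | idle 0-1 | T2 1-8 | T4 8-14 | T1 14-21 | T3 21-35 |
Completion: T1=21  T2=8  T3=35  T4=14
Turnaround (C−A): T1=10  T2=7  T3=34  T4=9
Turnaround times: T1=10, T2=7, T3=34, T4=9
Average turnaround = (10+7+34+9) / 4 = 60/4 = 15.00

15.00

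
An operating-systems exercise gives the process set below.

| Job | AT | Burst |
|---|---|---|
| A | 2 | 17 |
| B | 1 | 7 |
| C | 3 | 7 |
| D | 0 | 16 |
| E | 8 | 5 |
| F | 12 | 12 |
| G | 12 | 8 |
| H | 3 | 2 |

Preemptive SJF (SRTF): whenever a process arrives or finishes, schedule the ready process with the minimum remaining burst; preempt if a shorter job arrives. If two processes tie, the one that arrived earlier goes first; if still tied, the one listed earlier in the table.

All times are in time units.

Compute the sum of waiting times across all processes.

Schedule: | D 0-1 | B 1-3 | H 3-5 | B 5-10 | E 10-15 | C 15-22 | G 22-30 | F 30-42 | D 42-57 | A 57-74 |
Completion: A=74  B=10  C=22  D=57  E=15  F=42  G=30  H=5
Waiting = turnaround − burst: A=55, B=2, C=12, D=41, E=2, F=18, G=10, H=0
Total waiting = 55 + 2 + 12 + 41 + 2 + 18 + 10 + 0 = 140

140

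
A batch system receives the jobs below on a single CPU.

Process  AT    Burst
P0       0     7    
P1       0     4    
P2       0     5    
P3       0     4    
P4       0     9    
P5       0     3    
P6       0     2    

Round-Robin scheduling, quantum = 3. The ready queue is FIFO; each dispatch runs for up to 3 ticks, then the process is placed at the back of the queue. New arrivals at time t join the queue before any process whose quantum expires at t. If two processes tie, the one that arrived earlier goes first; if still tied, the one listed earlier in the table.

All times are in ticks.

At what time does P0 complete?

Timeline: | P0 0-3 | P1 3-6 | P2 6-9 | P3 9-12 | P4 12-15 | P5 15-18 | P6 18-20 | P0 20-23 | P1 23-24 | P2 24-26 | P3 26-27 | P4 27-30 | P0 30-31 | P4 31-34 |
Completion: P0=31  P1=24  P2=26  P3=27  P4=34  P5=18  P6=20

31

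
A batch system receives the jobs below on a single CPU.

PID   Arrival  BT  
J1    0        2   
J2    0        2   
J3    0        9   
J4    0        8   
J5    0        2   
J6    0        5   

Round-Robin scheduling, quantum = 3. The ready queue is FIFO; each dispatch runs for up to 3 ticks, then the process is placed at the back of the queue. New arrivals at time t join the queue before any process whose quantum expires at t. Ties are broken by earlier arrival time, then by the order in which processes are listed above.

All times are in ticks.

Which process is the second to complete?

Schedule: | J1 0-2 | J2 2-4 | J3 4-7 | J4 7-10 | J5 10-12 | J6 12-15 | J3 15-18 | J4 18-21 | J6 21-23 | J3 23-26 | J4 26-28 |
Completion: J1=2  J2=4  J3=26  J4=28  J5=12  J6=23
Turnaround (C−A): J1=2  J2=4  J3=26  J4=28  J5=12  J6=23
Finish order: J1 → J2 → J5 → J6 → J3 → J4

J2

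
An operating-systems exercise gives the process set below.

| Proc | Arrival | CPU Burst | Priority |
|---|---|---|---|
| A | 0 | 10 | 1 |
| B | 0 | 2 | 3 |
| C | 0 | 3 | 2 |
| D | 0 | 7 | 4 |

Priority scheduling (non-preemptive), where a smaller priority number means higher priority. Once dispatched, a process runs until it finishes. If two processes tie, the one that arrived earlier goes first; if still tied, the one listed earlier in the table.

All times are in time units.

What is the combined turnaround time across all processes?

Gantt: | A 0-10 | C 10-13 | B 13-15 | D 15-22 |
Completion: A=10  B=15  C=13  D=22
Turnaround (C−A): A=10  B=15  C=13  D=22
Turnaround = completion − arrival: A=10, B=15, C=13, D=22
Total turnaround = 10 + 15 + 13 + 22 = 60

60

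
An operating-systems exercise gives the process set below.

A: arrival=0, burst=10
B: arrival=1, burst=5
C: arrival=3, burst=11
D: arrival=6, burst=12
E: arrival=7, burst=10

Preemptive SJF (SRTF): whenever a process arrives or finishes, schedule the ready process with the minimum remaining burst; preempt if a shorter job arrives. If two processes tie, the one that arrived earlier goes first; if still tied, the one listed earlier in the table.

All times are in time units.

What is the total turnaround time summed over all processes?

Schedule: | A 0-1 | B 1-6 | A 6-15 | E 15-25 | C 25-36 | D 36-48 |
Completion: A=15  B=6  C=36  D=48  E=25
Turnaround = completion − arrival: A=15, B=5, C=33, D=42, E=18
Total turnaround = 15 + 5 + 33 + 42 + 18 = 113

113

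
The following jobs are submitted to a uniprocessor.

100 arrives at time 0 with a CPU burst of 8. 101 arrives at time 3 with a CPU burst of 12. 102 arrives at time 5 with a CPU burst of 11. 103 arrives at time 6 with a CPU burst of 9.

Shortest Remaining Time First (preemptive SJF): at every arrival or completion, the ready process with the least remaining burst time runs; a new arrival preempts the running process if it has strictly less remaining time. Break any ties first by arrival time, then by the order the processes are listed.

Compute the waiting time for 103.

Gantt: | 100 0-8 | 103 8-17 | 102 17-28 | 101 28-40 |
Completion: 100=8  101=40  102=28  103=17
Waiting(103) = turnaround − burst = 11 − 9 = 2

2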